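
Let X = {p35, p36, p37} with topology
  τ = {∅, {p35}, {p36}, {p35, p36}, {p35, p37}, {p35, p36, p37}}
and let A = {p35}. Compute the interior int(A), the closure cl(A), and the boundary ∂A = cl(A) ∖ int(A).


int(A) = {p35}, cl(A) = {p35, p37}, ∂A = {p37}.

Closed sets in (X, τ) are complements of opens:
  closed(X, τ) = {∅, {p36}, {p37}, {p35, p37}, {p36, p37}, {p35, p36, p37}}.
int(A) = ⋃ {U ∈ τ : U ⊆ A}. Opens contained in A: ∅, {p35}.
Taking the union of these: int(A) = {p35}.
cl(A) = ⋂ {C closed : A ⊆ C}. Closed sets containing A: {p35, p37}, {p35, p36, p37}.
Intersecting these: cl(A) = {p35, p37}.
∂A = cl(A) ∖ int(A) = {p35, p37} ∖ {p35} = {p37}.


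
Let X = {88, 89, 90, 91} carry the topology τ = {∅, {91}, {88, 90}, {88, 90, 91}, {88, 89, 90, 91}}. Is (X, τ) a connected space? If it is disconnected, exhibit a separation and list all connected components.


(X, τ) is connected.

Find clopen sets (U ∈ τ with X ∖ U ∈ τ):
  U = ∅, X ∖ U = {88, 89, 90, 91} — both open, so U is clopen.
  U = {88, 89, 90, 91}, X ∖ U = ∅ — both open, so U is clopen.
Only trivial clopens (∅ and X) exist, so (X, τ) is connected.
Compute connected components by grouping points that agree on all clopens:
  component: {88, 89, 90, 91}


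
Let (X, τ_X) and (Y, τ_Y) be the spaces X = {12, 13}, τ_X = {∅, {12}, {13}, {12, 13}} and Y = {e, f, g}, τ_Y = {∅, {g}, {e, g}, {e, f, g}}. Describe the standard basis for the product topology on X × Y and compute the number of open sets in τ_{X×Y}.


Basis B = {∅ × ∅, {12} × {g}, {13} × {g}, {12} × {e, g}, {12, 13} × {g}, {13} × {e, g}, {12} × {e, f, g}, {13} × {e, f, g}, {12, 13} × {e, g}, {12, 13} × {e, f, g}}; |τ_{X×Y}| = 16.

Enumerate products U × V with U ∈ τ_X, V ∈ τ_Y (deduplicated):
  ∅ × ∅ = {} (∅)
  {12} × {g} = {(12,g)}
  {13} × {g} = {(13,g)}
  {12} × {e, g} = {(12,e), (12,g)}
  {12, 13} × {g} = {(12,g), (13,g)}
  {13} × {e, g} = {(13,e), (13,g)}
  {12} × {e, f, g} = {(12,e), (12,f), (12,g)}
  {13} × {e, f, g} = {(13,e), (13,f), (13,g)}
  {12, 13} × {e, g} = {(12,e), (12,g), (13,e), (13,g)}
  {12, 13} × {e, f, g} = {(12,e), (12,f), (12,g), (13,e), (13,f), (13,g)}
These 10 distinct sets form the basis B.
Close under arbitrary unions to get τ_{X×Y}; counting gives |τ_{X×Y}| = 16.


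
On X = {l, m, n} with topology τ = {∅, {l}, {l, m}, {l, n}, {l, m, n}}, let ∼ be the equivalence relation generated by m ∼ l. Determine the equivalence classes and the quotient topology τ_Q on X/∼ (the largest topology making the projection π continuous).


X/∼ = {[l=m], [n]}; |τ_Q| = 3.

Equivalence classes: [l=m], [n].
Quotient map π: X → X/∼ sends l ↦ [l=m], m ↦ [l=m], n ↦ [n].
For each subset V ⊆ X/∼, compute π^{-1}(V) ⊆ X and check whether π^{-1}(V) ∈ τ. V is open in τ_Q iff π^{-1}(V) ∈ τ.
  V = {}: π^{-1}(V) = ∅ ∈ τ ✓.
  V = {[l=m]}: π^{-1}(V) = {l, m} ∈ τ ✓.
  V = {[n]}: π^{-1}(V) = {n} ∉ τ ✗.
  V = {[l=m], [n]}: π^{-1}(V) = {l, m, n} ∈ τ ✓.
Open sets in the quotient: τ_Q = {{}, {[l=m]}, {[l=m], [n]}} (3 elements).


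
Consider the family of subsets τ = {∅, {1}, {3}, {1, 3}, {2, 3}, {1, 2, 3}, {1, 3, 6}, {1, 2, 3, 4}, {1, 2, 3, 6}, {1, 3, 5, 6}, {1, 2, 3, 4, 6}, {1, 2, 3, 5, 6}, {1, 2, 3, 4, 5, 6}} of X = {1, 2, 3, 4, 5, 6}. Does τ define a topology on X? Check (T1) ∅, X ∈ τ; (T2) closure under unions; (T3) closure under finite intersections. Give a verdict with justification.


τ IS a topology on X.

Axiom (T1): ∅ ∈ τ? Yes; X ∈ τ? Yes.
Axiom (T2/T3): check pairwise unions and intersections of members of τ.
All pairwise intersections and unions checked — each lies in τ. Therefore τ satisfies (T1), (T2), (T3): it IS a topology on X.


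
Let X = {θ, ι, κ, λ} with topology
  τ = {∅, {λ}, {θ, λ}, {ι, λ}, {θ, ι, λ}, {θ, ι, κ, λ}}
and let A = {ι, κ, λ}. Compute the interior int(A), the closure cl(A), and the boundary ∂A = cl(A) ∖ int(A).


int(A) = {ι, λ}, cl(A) = {θ, ι, κ, λ}, ∂A = {θ, κ}.

Closed sets in (X, τ) are complements of opens:
  closed(X, τ) = {∅, {κ}, {θ, κ}, {ι, κ}, {θ, ι, κ}, {θ, ι, κ, λ}}.
int(A) = ⋃ {U ∈ τ : U ⊆ A}. Opens contained in A: ∅, {λ}, {ι, λ}.
Taking the union of these: int(A) = {ι, λ}.
cl(A) = ⋂ {C closed : A ⊆ C}. Closed sets containing A: {θ, ι, κ, λ}.
Intersecting these: cl(A) = {θ, ι, κ, λ}.
∂A = cl(A) ∖ int(A) = {θ, ι, κ, λ} ∖ {ι, λ} = {θ, κ}.


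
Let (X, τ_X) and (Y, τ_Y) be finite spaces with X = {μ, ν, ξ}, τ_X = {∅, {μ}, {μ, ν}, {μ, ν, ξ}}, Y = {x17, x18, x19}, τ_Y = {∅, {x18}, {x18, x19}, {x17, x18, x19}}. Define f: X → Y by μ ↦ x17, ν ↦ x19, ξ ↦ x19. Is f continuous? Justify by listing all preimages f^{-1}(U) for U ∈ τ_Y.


f is NOT continuous.

Compute f^{-1}(U) for each U ∈ τ_Y:
  U = ∅: f^{-1}(U) = ∅ ∈ τ_X ✓.
  U = {x18}: f^{-1}(U) = ∅ ∈ τ_X ✓.
  U = {x18, x19}: f^{-1}(U) = {ν, ξ} ∉ τ_X ✗.
  U = {x17, x18, x19}: f^{-1}(U) = {μ, ν, ξ} ∈ τ_X ✓.
Found U = {x18, x19} with f^{-1}(U) = {ν, ξ} not in τ_X. Therefore f is NOT continuous.


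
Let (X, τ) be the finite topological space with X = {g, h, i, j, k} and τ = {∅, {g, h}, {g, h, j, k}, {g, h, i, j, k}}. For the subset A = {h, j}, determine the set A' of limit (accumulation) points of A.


A' = {g, i, j, k}

For each x ∈ X, list the open sets U ∈ τ with x ∈ U, then check whether U ∩ (A ∖ {x}) ≠ ∅ for every such U.
  x = g: opens ∋ x are {g, h}, {g, h, j, k}, {g, h, i, j, k}; each meets A ∖ {g}, so x IS a limit point.
  x = h: open {g, h} ∋ x has {g, h} ∩ (A ∖ {h}) = ∅, so x is NOT a limit point.
  x = i: opens ∋ x are {g, h, i, j, k}; each meets A ∖ {i}, so x IS a limit point.
  x = j: opens ∋ x are {g, h, j, k}, {g, h, i, j, k}; each meets A ∖ {j}, so x IS a limit point.
  x = k: opens ∋ x are {g, h, j, k}, {g, h, i, j, k}; each meets A ∖ {k}, so x IS a limit point.
Collecting: A' = {g, i, j, k}.


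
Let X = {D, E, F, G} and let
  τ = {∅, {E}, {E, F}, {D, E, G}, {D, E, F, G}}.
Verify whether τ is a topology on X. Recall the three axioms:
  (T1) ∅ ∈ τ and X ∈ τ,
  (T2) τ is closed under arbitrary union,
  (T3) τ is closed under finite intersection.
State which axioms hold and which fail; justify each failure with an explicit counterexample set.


τ IS a topology on X.

Axiom (T1): ∅ ∈ τ? Yes; X ∈ τ? Yes.
Axiom (T2/T3): check pairwise unions and intersections of members of τ.
All pairwise intersections and unions checked — each lies in τ. Therefore τ satisfies (T1), (T2), (T3): it IS a topology on X.


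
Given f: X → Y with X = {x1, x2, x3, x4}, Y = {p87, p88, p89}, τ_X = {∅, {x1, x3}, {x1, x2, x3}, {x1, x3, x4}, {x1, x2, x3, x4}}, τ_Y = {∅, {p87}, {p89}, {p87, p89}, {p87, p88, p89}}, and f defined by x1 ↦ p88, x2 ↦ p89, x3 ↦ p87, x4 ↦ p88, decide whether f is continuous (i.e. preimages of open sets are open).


f is NOT continuous.

Compute f^{-1}(U) for each U ∈ τ_Y:
  U = ∅: f^{-1}(U) = ∅ ∈ τ_X ✓.
  U = {p87}: f^{-1}(U) = {x3} ∉ τ_X ✗.
  U = {p89}: f^{-1}(U) = {x2} ∉ τ_X ✗.
  U = {p87, p89}: f^{-1}(U) = {x2, x3} ∉ τ_X ✗.
  U = {p87, p88, p89}: f^{-1}(U) = {x1, x2, x3, x4} ∈ τ_X ✓.
Found U = {p87} with f^{-1}(U) = {x3} not in τ_X. Therefore f is NOT continuous.


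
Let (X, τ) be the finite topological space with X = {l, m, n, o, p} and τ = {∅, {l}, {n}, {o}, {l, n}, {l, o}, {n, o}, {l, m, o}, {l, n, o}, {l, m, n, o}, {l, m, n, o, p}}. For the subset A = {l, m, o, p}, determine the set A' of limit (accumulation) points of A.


A' = {m, p}

For each x ∈ X, list the open sets U ∈ τ with x ∈ U, then check whether U ∩ (A ∖ {x}) ≠ ∅ for every such U.
  x = l: open {l} ∋ x has {l} ∩ (A ∖ {l}) = ∅, so x is NOT a limit point.
  x = m: opens ∋ x are {l, m, o}, {l, m, n, o}, {l, m, n, o, p}; each meets A ∖ {m}, so x IS a limit point.
  x = n: open {n} ∋ x has {n} ∩ (A ∖ {n}) = ∅, so x is NOT a limit point.
  x = o: open {o} ∋ x has {o} ∩ (A ∖ {o}) = ∅, so x is NOT a limit point.
  x = p: opens ∋ x are {l, m, n, o, p}; each meets A ∖ {p}, so x IS a limit point.
Collecting: A' = {m, p}.


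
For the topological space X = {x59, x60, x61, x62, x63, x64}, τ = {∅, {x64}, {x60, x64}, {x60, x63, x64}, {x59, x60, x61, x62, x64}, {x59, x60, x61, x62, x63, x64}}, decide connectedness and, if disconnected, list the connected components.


(X, τ) is connected.

Find clopen sets (U ∈ τ with X ∖ U ∈ τ):
  U = ∅, X ∖ U = {x59, x60, x61, x62, x63, x64} — both open, so U is clopen.
  U = {x59, x60, x61, x62, x63, x64}, X ∖ U = ∅ — both open, so U is clopen.
Only trivial clopens (∅ and X) exist, so (X, τ) is connected.
Compute connected components by grouping points that agree on all clopens:
  component: {x59, x60, x61, x62, x63, x64}


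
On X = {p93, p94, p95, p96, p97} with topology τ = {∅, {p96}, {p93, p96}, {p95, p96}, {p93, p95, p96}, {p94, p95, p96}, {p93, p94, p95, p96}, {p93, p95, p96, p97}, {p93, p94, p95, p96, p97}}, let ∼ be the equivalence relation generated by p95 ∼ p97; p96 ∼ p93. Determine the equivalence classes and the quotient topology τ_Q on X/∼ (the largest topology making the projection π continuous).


X/∼ = {[p93=p96], [p94], [p95=p97]}; |τ_Q| = 4.

Equivalence classes: [p93=p96], [p94], [p95=p97].
Quotient map π: X → X/∼ sends p93 ↦ [p93=p96], p94 ↦ [p94], p95 ↦ [p95=p97], p96 ↦ [p93=p96], p97 ↦ [p95=p97].
For each subset V ⊆ X/∼, compute π^{-1}(V) ⊆ X and check whether π^{-1}(V) ∈ τ. V is open in τ_Q iff π^{-1}(V) ∈ τ.
  V = {}: π^{-1}(V) = ∅ ∈ τ ✓.
  V = {[p93=p96]}: π^{-1}(V) = {p93, p96} ∈ τ ✓.
  V = {[p94]}: π^{-1}(V) = {p94} ∉ τ ✗.
  V = {[p93=p96], [p94]}: π^{-1}(V) = {p93, p94, p96} ∉ τ ✗.
  V = {[p95=p97]}: π^{-1}(V) = {p95, p97} ∉ τ ✗.
  V = {[p93=p96], [p95=p97]}: π^{-1}(V) = {p93, p95, p96, p97} ∈ τ ✓.
  V = {[p94], [p95=p97]}: π^{-1}(V) = {p94, p95, p97} ∉ τ ✗.
  V = {[p93=p96], [p94], [p95=p97]}: π^{-1}(V) = {p93, p94, p95, p96, p97} ∈ τ ✓.
Open sets in the quotient: τ_Q = {{}, {[p93=p96]}, {[p93=p96], [p95=p97]}, {[p93=p96], [p94], [p95=p97]}} (4 elements).


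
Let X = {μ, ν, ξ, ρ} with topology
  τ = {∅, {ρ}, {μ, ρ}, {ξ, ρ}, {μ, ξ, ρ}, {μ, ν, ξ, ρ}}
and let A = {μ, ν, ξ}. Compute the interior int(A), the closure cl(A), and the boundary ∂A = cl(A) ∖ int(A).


int(A) = ∅, cl(A) = {μ, ν, ξ}, ∂A = {μ, ν, ξ}.

Closed sets in (X, τ) are complements of opens:
  closed(X, τ) = {∅, {ν}, {μ, ν}, {ν, ξ}, {μ, ν, ξ}, {μ, ν, ξ, ρ}}.
int(A) = ⋃ {U ∈ τ : U ⊆ A}. Opens contained in A: ∅.
Taking the union of these: int(A) = ∅.
cl(A) = ⋂ {C closed : A ⊆ C}. Closed sets containing A: {μ, ν, ξ}, {μ, ν, ξ, ρ}.
Intersecting these: cl(A) = {μ, ν, ξ}.
∂A = cl(A) ∖ int(A) = {μ, ν, ξ} ∖ ∅ = {μ, ν, ξ}.


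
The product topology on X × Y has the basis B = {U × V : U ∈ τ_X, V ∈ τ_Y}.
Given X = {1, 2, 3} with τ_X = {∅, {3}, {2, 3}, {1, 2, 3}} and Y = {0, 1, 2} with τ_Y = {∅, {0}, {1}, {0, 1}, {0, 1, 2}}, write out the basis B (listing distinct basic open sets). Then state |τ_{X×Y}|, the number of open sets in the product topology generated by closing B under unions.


Basis B = {∅ × ∅, {3} × {0}, {3} × {1}, {2, 3} × {0}, {2, 3} × {1}, {3} × {0, 1}, {1, 2, 3} × {0}, {1, 2, 3} × {1}, {3} × {0, 1, 2}, {2, 3} × {0, 1}, {1, 2, 3} × {0, 1}, {2, 3} × {0, 1, 2}, {1, 2, 3} × {0, 1, 2}}; |τ_{X×Y}| = 30.

Enumerate products U × V with U ∈ τ_X, V ∈ τ_Y (deduplicated):
  ∅ × ∅ = {} (∅)
  {3} × {0} = {(3,0)}
  {3} × {1} = {(3,1)}
  {2, 3} × {0} = {(2,0), (3,0)}
  {2, 3} × {1} = {(2,1), (3,1)}
  {3} × {0, 1} = {(3,0), (3,1)}
  {1, 2, 3} × {0} = {(1,0), (2,0), (3,0)}
  {1, 2, 3} × {1} = {(1,1), (2,1), (3,1)}
  {3} × {0, 1, 2} = {(3,0), (3,1), (3,2)}
  {2, 3} × {0, 1} = {(2,0), (2,1), (3,0), (3,1)}
  {1, 2, 3} × {0, 1} = {(1,0), (1,1), (2,0), (2,1), (3,0), (3,1)}
  {2, 3} × {0, 1, 2} = {(2,0), (2,1), (2,2), (3,0), (3,1), (3,2)}
  {1, 2, 3} × {0, 1, 2} = {(1,0), (1,1), (1,2), (2,0), (2,1), (2,2), (3,0), (3,1), (3,2)}
These 13 distinct sets form the basis B.
Close under arbitrary unions to get τ_{X×Y}; counting gives |τ_{X×Y}| = 30.


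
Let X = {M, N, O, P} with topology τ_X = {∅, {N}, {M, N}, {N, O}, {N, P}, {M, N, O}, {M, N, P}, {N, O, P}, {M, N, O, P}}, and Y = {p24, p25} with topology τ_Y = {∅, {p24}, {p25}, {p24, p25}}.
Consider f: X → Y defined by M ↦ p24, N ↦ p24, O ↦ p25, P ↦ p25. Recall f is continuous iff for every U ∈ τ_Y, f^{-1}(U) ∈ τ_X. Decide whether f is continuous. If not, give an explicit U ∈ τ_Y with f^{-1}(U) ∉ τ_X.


f is NOT continuous.

Compute f^{-1}(U) for each U ∈ τ_Y:
  U = ∅: f^{-1}(U) = ∅ ∈ τ_X ✓.
  U = {p24}: f^{-1}(U) = {M, N} ∈ τ_X ✓.
  U = {p25}: f^{-1}(U) = {O, P} ∉ τ_X ✗.
  U = {p24, p25}: f^{-1}(U) = {M, N, O, P} ∈ τ_X ✓.
Found U = {p25} with f^{-1}(U) = {O, P} not in τ_X. Therefore f is NOT continuous.


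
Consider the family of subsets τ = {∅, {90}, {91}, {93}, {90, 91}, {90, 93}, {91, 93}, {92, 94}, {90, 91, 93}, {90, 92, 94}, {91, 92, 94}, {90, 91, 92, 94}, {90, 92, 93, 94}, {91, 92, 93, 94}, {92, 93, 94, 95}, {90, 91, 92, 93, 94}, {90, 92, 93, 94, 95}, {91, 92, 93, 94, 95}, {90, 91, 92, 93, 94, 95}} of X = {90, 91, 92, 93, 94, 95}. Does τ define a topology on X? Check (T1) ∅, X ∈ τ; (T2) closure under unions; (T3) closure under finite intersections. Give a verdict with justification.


τ is NOT a topology on X.

Axiom (T1): ∅ ∈ τ? Yes; X ∈ τ? Yes.
Axiom (T2/T3): check pairwise unions and intersections of members of τ.
Counterexample for (T2): {93} ∪ {92, 94} = {92, 93, 94} ∉ τ. Therefore τ is NOT a topology.


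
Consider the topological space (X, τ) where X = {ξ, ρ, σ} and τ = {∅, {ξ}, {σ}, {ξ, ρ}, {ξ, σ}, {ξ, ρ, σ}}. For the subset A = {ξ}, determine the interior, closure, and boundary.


int(A) = {ξ}, cl(A) = {ξ, ρ}, ∂A = {ρ}.

Closed sets in (X, τ) are complements of opens:
  closed(X, τ) = {∅, {ρ}, {σ}, {ξ, ρ}, {ρ, σ}, {ξ, ρ, σ}}.
int(A) = ⋃ {U ∈ τ : U ⊆ A}. Opens contained in A: ∅, {ξ}.
Taking the union of these: int(A) = {ξ}.
cl(A) = ⋂ {C closed : A ⊆ C}. Closed sets containing A: {ξ, ρ}, {ξ, ρ, σ}.
Intersecting these: cl(A) = {ξ, ρ}.
∂A = cl(A) ∖ int(A) = {ξ, ρ} ∖ {ξ} = {ρ}.


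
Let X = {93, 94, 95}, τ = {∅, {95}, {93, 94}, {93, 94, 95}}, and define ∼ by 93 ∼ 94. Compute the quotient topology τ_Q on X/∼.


X/∼ = {[93=94], [95]}; |τ_Q| = 4.

Equivalence classes: [93=94], [95].
Quotient map π: X → X/∼ sends 93 ↦ [93=94], 94 ↦ [93=94], 95 ↦ [95].
For each subset V ⊆ X/∼, compute π^{-1}(V) ⊆ X and check whether π^{-1}(V) ∈ τ. V is open in τ_Q iff π^{-1}(V) ∈ τ.
  V = {}: π^{-1}(V) = ∅ ∈ τ ✓.
  V = {[93=94]}: π^{-1}(V) = {93, 94} ∈ τ ✓.
  V = {[95]}: π^{-1}(V) = {95} ∈ τ ✓.
  V = {[93=94], [95]}: π^{-1}(V) = {93, 94, 95} ∈ τ ✓.
Open sets in the quotient: τ_Q = {{}, {[93=94]}, {[95]}, {[93=94], [95]}} (4 elements).


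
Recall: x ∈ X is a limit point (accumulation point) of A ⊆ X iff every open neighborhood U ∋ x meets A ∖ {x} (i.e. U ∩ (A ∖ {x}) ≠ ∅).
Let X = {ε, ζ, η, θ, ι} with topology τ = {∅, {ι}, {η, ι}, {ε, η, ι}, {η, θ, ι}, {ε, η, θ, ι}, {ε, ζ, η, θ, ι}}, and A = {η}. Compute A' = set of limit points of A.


A' = {ε, ζ, θ}

For each x ∈ X, list the open sets U ∈ τ with x ∈ U, then check whether U ∩ (A ∖ {x}) ≠ ∅ for every such U.
  x = ε: opens ∋ x are {ε, η, ι}, {ε, η, θ, ι}, {ε, ζ, η, θ, ι}; each meets A ∖ {ε}, so x IS a limit point.
  x = ζ: opens ∋ x are {ε, ζ, η, θ, ι}; each meets A ∖ {ζ}, so x IS a limit point.
  x = η: open {η, ι} ∋ x has {η, ι} ∩ (A ∖ {η}) = ∅, so x is NOT a limit point.
  x = θ: opens ∋ x are {η, θ, ι}, {ε, η, θ, ι}, {ε, ζ, η, θ, ι}; each meets A ∖ {θ}, so x IS a limit point.
  x = ι: open {ι} ∋ x has {ι} ∩ (A ∖ {ι}) = ∅, so x is NOT a limit point.
Collecting: A' = {ε, ζ, θ}.


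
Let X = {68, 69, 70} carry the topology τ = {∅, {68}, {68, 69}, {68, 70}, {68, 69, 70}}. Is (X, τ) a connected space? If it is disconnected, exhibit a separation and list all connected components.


(X, τ) is connected.

Find clopen sets (U ∈ τ with X ∖ U ∈ τ):
  U = ∅, X ∖ U = {68, 69, 70} — both open, so U is clopen.
  U = {68, 69, 70}, X ∖ U = ∅ — both open, so U is clopen.
Only trivial clopens (∅ and X) exist, so (X, τ) is connected.
Compute connected components by grouping points that agree on all clopens:
  component: {68, 69, 70}


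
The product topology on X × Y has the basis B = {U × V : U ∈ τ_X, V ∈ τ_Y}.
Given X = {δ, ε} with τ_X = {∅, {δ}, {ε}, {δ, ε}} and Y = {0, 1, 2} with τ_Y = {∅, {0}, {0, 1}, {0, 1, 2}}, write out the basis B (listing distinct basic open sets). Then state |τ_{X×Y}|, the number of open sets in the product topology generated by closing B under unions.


Basis B = {∅ × ∅, {δ} × {0}, {ε} × {0}, {δ} × {0, 1}, {δ, ε} × {0}, {ε} × {0, 1}, {δ} × {0, 1, 2}, {ε} × {0, 1, 2}, {δ, ε} × {0, 1}, {δ, ε} × {0, 1, 2}}; |τ_{X×Y}| = 16.

Enumerate products U × V with U ∈ τ_X, V ∈ τ_Y (deduplicated):
  ∅ × ∅ = {} (∅)
  {δ} × {0} = {(δ,0)}
  {ε} × {0} = {(ε,0)}
  {δ} × {0, 1} = {(δ,0), (δ,1)}
  {δ, ε} × {0} = {(δ,0), (ε,0)}
  {ε} × {0, 1} = {(ε,0), (ε,1)}
  {δ} × {0, 1, 2} = {(δ,0), (δ,1), (δ,2)}
  {ε} × {0, 1, 2} = {(ε,0), (ε,1), (ε,2)}
  {δ, ε} × {0, 1} = {(δ,0), (δ,1), (ε,0), (ε,1)}
  {δ, ε} × {0, 1, 2} = {(δ,0), (δ,1), (δ,2), (ε,0), (ε,1), (ε,2)}
These 10 distinct sets form the basis B.
Close under arbitrary unions to get τ_{X×Y}; counting gives |τ_{X×Y}| = 16.


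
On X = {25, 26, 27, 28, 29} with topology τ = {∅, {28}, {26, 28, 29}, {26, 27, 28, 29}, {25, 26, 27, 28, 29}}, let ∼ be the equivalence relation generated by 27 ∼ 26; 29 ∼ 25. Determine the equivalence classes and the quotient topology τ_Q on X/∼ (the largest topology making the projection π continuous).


X/∼ = {[25=29], [26=27], [28]}; |τ_Q| = 3.

Equivalence classes: [25=29], [26=27], [28].
Quotient map π: X → X/∼ sends 25 ↦ [25=29], 26 ↦ [26=27], 27 ↦ [26=27], 28 ↦ [28], 29 ↦ [25=29].
For each subset V ⊆ X/∼, compute π^{-1}(V) ⊆ X and check whether π^{-1}(V) ∈ τ. V is open in τ_Q iff π^{-1}(V) ∈ τ.
  V = {}: π^{-1}(V) = ∅ ∈ τ ✓.
  V = {[25=29]}: π^{-1}(V) = {25, 29} ∉ τ ✗.
  V = {[26=27]}: π^{-1}(V) = {26, 27} ∉ τ ✗.
  V = {[25=29], [26=27]}: π^{-1}(V) = {25, 26, 27, 29} ∉ τ ✗.
  V = {[28]}: π^{-1}(V) = {28} ∈ τ ✓.
  V = {[25=29], [28]}: π^{-1}(V) = {25, 28, 29} ∉ τ ✗.
  V = {[26=27], [28]}: π^{-1}(V) = {26, 27, 28} ∉ τ ✗.
  V = {[25=29], [26=27], [28]}: π^{-1}(V) = {25, 26, 27, 28, 29} ∈ τ ✓.
Open sets in the quotient: τ_Q = {{}, {[28]}, {[25=29], [26=27], [28]}} (3 elements).


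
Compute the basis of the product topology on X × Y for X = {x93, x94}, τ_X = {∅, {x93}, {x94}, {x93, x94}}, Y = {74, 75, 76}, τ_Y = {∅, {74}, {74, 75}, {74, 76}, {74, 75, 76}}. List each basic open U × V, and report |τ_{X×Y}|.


Basis B = {∅ × ∅, {x93} × {74}, {x94} × {74}, {x93} × {74, 75}, {x93} × {74, 76}, {x93, x94} × {74}, {x94} × {74, 75}, {x94} × {74, 76}, {x93} × {74, 75, 76}, {x94} × {74, 75, 76}, {x93, x94} × {74, 75}, {x93, x94} × {74, 76}, {x93, x94} × {74, 75, 76}}; |τ_{X×Y}| = 25.

Enumerate products U × V with U ∈ τ_X, V ∈ τ_Y (deduplicated):
  ∅ × ∅ = {} (∅)
  {x93} × {74} = {(x93,74)}
  {x94} × {74} = {(x94,74)}
  {x93} × {74, 75} = {(x93,74), (x93,75)}
  {x93} × {74, 76} = {(x93,74), (x93,76)}
  {x93, x94} × {74} = {(x93,74), (x94,74)}
  {x94} × {74, 75} = {(x94,74), (x94,75)}
  {x94} × {74, 76} = {(x94,74), (x94,76)}
  {x93} × {74, 75, 76} = {(x93,74), (x93,75), (x93,76)}
  {x94} × {74, 75, 76} = {(x94,74), (x94,75), (x94,76)}
  {x93, x94} × {74, 75} = {(x93,74), (x93,75), (x94,74), (x94,75)}
  {x93, x94} × {74, 76} = {(x93,74), (x93,76), (x94,74), (x94,76)}
  {x93, x94} × {74, 75, 76} = {(x93,74), (x93,75), (x93,76), (x94,74), (x94,75), (x94,76)}
These 13 distinct sets form the basis B.
Close under arbitrary unions to get τ_{X×Y}; counting gives |τ_{X×Y}| = 25.


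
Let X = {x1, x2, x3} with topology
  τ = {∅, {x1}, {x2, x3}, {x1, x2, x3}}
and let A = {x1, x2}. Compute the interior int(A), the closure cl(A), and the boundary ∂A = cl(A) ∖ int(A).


int(A) = {x1}, cl(A) = {x1, x2, x3}, ∂A = {x2, x3}.

Closed sets in (X, τ) are complements of opens:
  closed(X, τ) = {∅, {x1}, {x2, x3}, {x1, x2, x3}}.
int(A) = ⋃ {U ∈ τ : U ⊆ A}. Opens contained in A: ∅, {x1}.
Taking the union of these: int(A) = {x1}.
cl(A) = ⋂ {C closed : A ⊆ C}. Closed sets containing A: {x1, x2, x3}.
Intersecting these: cl(A) = {x1, x2, x3}.
∂A = cl(A) ∖ int(A) = {x1, x2, x3} ∖ {x1} = {x2, x3}.


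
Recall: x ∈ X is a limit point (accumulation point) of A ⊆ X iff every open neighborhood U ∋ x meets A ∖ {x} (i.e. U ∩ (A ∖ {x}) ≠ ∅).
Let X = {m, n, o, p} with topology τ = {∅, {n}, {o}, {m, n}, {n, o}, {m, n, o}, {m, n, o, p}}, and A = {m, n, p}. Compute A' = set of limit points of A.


A' = {m, p}

For each x ∈ X, list the open sets U ∈ τ with x ∈ U, then check whether U ∩ (A ∖ {x}) ≠ ∅ for every such U.
  x = m: opens ∋ x are {m, n}, {m, n, o}, {m, n, o, p}; each meets A ∖ {m}, so x IS a limit point.
  x = n: open {n} ∋ x has {n} ∩ (A ∖ {n}) = ∅, so x is NOT a limit point.
  x = o: open {o} ∋ x has {o} ∩ (A ∖ {o}) = ∅, so x is NOT a limit point.
  x = p: opens ∋ x are {m, n, o, p}; each meets A ∖ {p}, so x IS a limit point.
Collecting: A' = {m, p}.


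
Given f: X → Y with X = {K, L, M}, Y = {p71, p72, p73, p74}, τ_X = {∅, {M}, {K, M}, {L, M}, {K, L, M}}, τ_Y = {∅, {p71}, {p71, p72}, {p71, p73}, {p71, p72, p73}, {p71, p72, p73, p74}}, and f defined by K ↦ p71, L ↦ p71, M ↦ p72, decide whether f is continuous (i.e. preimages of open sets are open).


f is NOT continuous.

Compute f^{-1}(U) for each U ∈ τ_Y:
  U = ∅: f^{-1}(U) = ∅ ∈ τ_X ✓.
  U = {p71}: f^{-1}(U) = {K, L} ∉ τ_X ✗.
  U = {p71, p72}: f^{-1}(U) = {K, L, M} ∈ τ_X ✓.
  U = {p71, p73}: f^{-1}(U) = {K, L} ∉ τ_X ✗.
  U = {p71, p72, p73}: f^{-1}(U) = {K, L, M} ∈ τ_X ✓.
  U = {p71, p72, p73, p74}: f^{-1}(U) = {K, L, M} ∈ τ_X ✓.
Found U = {p71} with f^{-1}(U) = {K, L} not in τ_X. Therefore f is NOT continuous.


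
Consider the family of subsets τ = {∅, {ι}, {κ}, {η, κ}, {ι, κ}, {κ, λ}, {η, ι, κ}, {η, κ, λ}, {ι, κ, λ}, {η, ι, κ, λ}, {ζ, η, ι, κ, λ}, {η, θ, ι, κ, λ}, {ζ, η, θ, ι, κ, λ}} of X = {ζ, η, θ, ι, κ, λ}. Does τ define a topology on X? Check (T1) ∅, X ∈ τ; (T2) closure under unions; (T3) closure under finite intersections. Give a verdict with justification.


τ IS a topology on X.

Axiom (T1): ∅ ∈ τ? Yes; X ∈ τ? Yes.
Axiom (T2/T3): check pairwise unions and intersections of members of τ.
All pairwise intersections and unions checked — each lies in τ. Therefore τ satisfies (T1), (T2), (T3): it IS a topology on X.


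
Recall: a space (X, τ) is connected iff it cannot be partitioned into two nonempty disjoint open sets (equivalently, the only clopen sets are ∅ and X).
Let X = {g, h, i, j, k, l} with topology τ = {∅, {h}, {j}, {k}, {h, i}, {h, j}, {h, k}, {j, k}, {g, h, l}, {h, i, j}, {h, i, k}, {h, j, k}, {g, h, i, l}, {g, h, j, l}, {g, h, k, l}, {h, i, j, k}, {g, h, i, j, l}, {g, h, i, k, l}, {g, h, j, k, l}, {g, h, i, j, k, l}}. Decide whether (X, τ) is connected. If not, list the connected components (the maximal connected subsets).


(X, τ) is disconnected; components = [{j}, {k}, {g, h, i, l}].

Find clopen sets (U ∈ τ with X ∖ U ∈ τ):
  U = ∅, X ∖ U = {g, h, i, j, k, l} — both open, so U is clopen.
  U = {j}, X ∖ U = {g, h, i, k, l} — both open, so U is clopen.
  U = {k}, X ∖ U = {g, h, i, j, l} — both open, so U is clopen.
  U = {j, k}, X ∖ U = {g, h, i, l} — both open, so U is clopen.
  U = {g, h, i, l}, X ∖ U = {j, k} — both open, so U is clopen.
  U = {g, h, i, j, l}, X ∖ U = {k} — both open, so U is clopen.
  U = {g, h, i, k, l}, X ∖ U = {j} — both open, so U is clopen.
  U = {g, h, i, j, k, l}, X ∖ U = ∅ — both open, so U is clopen.
Nontrivial clopen(s) exist: e.g. {g, h, i, k, l}. So (X, τ) is disconnected.
Compute connected components by grouping points that agree on all clopens:
  component: {j}
  component: {k}
  component: {g, h, i, l}


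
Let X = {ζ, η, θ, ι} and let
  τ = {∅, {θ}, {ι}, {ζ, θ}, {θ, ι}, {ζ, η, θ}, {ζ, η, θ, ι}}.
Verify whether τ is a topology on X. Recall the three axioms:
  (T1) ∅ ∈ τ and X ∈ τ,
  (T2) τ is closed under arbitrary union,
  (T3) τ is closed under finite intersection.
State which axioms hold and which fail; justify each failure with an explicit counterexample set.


τ is NOT a topology on X.

Axiom (T1): ∅ ∈ τ? Yes; X ∈ τ? Yes.
Axiom (T2/T3): check pairwise unions and intersections of members of τ.
Counterexample for (T2): {ι} ∪ {ζ, θ} = {ζ, θ, ι} ∉ τ. Therefore τ is NOT a topology.


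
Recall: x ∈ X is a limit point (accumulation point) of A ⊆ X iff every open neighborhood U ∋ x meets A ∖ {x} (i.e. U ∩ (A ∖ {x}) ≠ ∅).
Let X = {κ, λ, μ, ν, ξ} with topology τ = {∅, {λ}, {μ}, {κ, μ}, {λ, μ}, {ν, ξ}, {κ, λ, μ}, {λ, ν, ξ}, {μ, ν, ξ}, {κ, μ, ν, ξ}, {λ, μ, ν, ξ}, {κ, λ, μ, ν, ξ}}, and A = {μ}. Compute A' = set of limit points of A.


A' = {κ}

For each x ∈ X, list the open sets U ∈ τ with x ∈ U, then check whether U ∩ (A ∖ {x}) ≠ ∅ for every such U.
  x = κ: opens ∋ x are {κ, μ}, {κ, λ, μ}, {κ, μ, ν, ξ}, {κ, λ, μ, ν, ξ}; each meets A ∖ {κ}, so x IS a limit point.
  x = λ: open {λ} ∋ x has {λ} ∩ (A ∖ {λ}) = ∅, so x is NOT a limit point.
  x = μ: open {μ} ∋ x has {μ} ∩ (A ∖ {μ}) = ∅, so x is NOT a limit point.
  x = ν: open {ν, ξ} ∋ x has {ν, ξ} ∩ (A ∖ {ν}) = ∅, so x is NOT a limit point.
  x = ξ: open {ν, ξ} ∋ x has {ν, ξ} ∩ (A ∖ {ξ}) = ∅, so x is NOT a limit point.
Collecting: A' = {κ}.


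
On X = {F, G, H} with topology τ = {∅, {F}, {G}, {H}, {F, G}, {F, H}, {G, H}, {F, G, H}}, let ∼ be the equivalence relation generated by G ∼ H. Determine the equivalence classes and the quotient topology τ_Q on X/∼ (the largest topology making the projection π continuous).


X/∼ = {[F], [G=H]}; |τ_Q| = 4.

Equivalence classes: [F], [G=H].
Quotient map π: X → X/∼ sends F ↦ [F], G ↦ [G=H], H ↦ [G=H].
For each subset V ⊆ X/∼, compute π^{-1}(V) ⊆ X and check whether π^{-1}(V) ∈ τ. V is open in τ_Q iff π^{-1}(V) ∈ τ.
  V = {}: π^{-1}(V) = ∅ ∈ τ ✓.
  V = {[F]}: π^{-1}(V) = {F} ∈ τ ✓.
  V = {[G=H]}: π^{-1}(V) = {G, H} ∈ τ ✓.
  V = {[F], [G=H]}: π^{-1}(V) = {F, G, H} ∈ τ ✓.
Open sets in the quotient: τ_Q = {{}, {[F]}, {[G=H]}, {[F], [G=H]}} (4 elements).


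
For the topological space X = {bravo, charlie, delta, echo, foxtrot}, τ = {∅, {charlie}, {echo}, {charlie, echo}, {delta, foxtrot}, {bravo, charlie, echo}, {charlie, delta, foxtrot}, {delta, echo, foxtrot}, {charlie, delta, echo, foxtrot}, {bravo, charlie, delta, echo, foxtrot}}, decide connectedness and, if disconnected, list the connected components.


(X, τ) is disconnected; components = [{delta, foxtrot}, {bravo, charlie, echo}].

Find clopen sets (U ∈ τ with X ∖ U ∈ τ):
  U = ∅, X ∖ U = {bravo, charlie, delta, echo, foxtrot} — both open, so U is clopen.
  U = {delta, foxtrot}, X ∖ U = {bravo, charlie, echo} — both open, so U is clopen.
  U = {bravo, charlie, echo}, X ∖ U = {delta, foxtrot} — both open, so U is clopen.
  U = {bravo, charlie, delta, echo, foxtrot}, X ∖ U = ∅ — both open, so U is clopen.
Nontrivial clopen(s) exist: e.g. {bravo, charlie, echo}. So (X, τ) is disconnected.
Compute connected components by grouping points that agree on all clopens:
  component: {delta, foxtrot}
  component: {bravo, charlie, echo}


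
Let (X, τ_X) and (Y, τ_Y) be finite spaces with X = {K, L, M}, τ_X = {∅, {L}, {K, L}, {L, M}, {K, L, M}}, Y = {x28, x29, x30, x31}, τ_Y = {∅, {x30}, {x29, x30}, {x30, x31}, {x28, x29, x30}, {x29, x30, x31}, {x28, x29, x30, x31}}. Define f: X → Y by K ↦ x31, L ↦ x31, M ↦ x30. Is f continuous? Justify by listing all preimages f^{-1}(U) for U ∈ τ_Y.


f is NOT continuous.

Compute f^{-1}(U) for each U ∈ τ_Y:
  U = ∅: f^{-1}(U) = ∅ ∈ τ_X ✓.
  U = {x30}: f^{-1}(U) = {M} ∉ τ_X ✗.
  U = {x29, x30}: f^{-1}(U) = {M} ∉ τ_X ✗.
  U = {x30, x31}: f^{-1}(U) = {K, L, M} ∈ τ_X ✓.
  U = {x28, x29, x30}: f^{-1}(U) = {M} ∉ τ_X ✗.
  U = {x29, x30, x31}: f^{-1}(U) = {K, L, M} ∈ τ_X ✓.
  U = {x28, x29, x30, x31}: f^{-1}(U) = {K, L, M} ∈ τ_X ✓.
Found U = {x30} with f^{-1}(U) = {M} not in τ_X. Therefore f is NOT continuous.


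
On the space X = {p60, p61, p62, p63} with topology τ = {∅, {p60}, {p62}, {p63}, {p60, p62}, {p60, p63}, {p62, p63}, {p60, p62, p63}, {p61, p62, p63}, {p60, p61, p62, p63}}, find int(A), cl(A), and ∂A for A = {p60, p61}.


int(A) = {p60}, cl(A) = {p60, p61}, ∂A = {p61}.

Closed sets in (X, τ) are complements of opens:
  closed(X, τ) = {∅, {p60}, {p61}, {p60, p61}, {p61, p62}, {p61, p63}, {p60, p61, p62}, {p60, p61, p63}, {p61, p62, p63}, {p60, p61, p62, p63}}.
int(A) = ⋃ {U ∈ τ : U ⊆ A}. Opens contained in A: ∅, {p60}.
Taking the union of these: int(A) = {p60}.
cl(A) = ⋂ {C closed : A ⊆ C}. Closed sets containing A: {p60, p61}, {p60, p61, p62}, {p60, p61, p63}, {p60, p61, p62, p63}.
Intersecting these: cl(A) = {p60, p61}.
∂A = cl(A) ∖ int(A) = {p60, p61} ∖ {p60} = {p61}.


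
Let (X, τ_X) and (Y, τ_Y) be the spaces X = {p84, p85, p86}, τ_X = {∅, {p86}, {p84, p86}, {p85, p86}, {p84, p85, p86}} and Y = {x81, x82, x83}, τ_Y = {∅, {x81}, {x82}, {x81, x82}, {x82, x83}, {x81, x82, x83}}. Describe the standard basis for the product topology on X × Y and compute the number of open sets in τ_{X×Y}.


Basis B = {∅ × ∅, {p86} × {x81}, {p86} × {x82}, {p84, p86} × {x81}, {p84, p86} × {x82}, {p85, p86} × {x81}, {p85, p86} × {x82}, {p86} × {x81, x82}, {p86} × {x82, x83}, {p84, p85, p86} × {x81}, {p84, p85, p86} × {x82}, {p86} × {x81, x82, x83}, {p84, p86} × {x81, x82}, {p84, p86} × {x82, x83}, {p85, p86} × {x81, x82}, {p85, p86} × {x82, x83}, {p84, p86} × {x81, x82, x83}, {p84, p85, p86} × {x81, x82}, {p84, p85, p86} × {x82, x83}, {p85, p86} × {x81, x82, x83}, {p84, p85, p86} × {x81, x82, x83}}; |τ_{X×Y}| = 70.

Enumerate products U × V with U ∈ τ_X, V ∈ τ_Y (deduplicated):
  ∅ × ∅ = {} (∅)
  {p86} × {x81} = {(p86,x81)}
  {p86} × {x82} = {(p86,x82)}
  {p84, p86} × {x81} = {(p84,x81), (p86,x81)}
  {p84, p86} × {x82} = {(p84,x82), (p86,x82)}
  {p85, p86} × {x81} = {(p85,x81), (p86,x81)}
  {p85, p86} × {x82} = {(p85,x82), (p86,x82)}
  {p86} × {x81, x82} = {(p86,x81), (p86,x82)}
  {p86} × {x82, x83} = {(p86,x82), (p86,x83)}
  {p84, p85, p86} × {x81} = {(p84,x81), (p85,x81), (p86,x81)}
  {p84, p85, p86} × {x82} = {(p84,x82), (p85,x82), (p86,x82)}
  {p86} × {x81, x82, x83} = {(p86,x81), (p86,x82), (p86,x83)}
  {p84, p86} × {x81, x82} = {(p84,x81), (p84,x82), (p86,x81), (p86,x82)}
  {p84, p86} × {x82, x83} = {(p84,x82), (p84,x83), (p86,x82), (p86,x83)}
  {p85, p86} × {x81, x82} = {(p85,x81), (p85,x82), (p86,x81), (p86,x82)}
  {p85, p86} × {x82, x83} = {(p85,x82), (p85,x83), (p86,x82), (p86,x83)}
  {p84, p86} × {x81, x82, x83} = {(p84,x81), (p84,x82), (p84,x83), (p86,x81), (p86,x82), (p86,x83)}
  {p84, p85, p86} × {x81, x82} = {(p84,x81), (p84,x82), (p85,x81), (p85,x82), (p86,x81), (p86,x82)}
  {p84, p85, p86} × {x82, x83} = {(p84,x82), (p84,x83), (p85,x82), (p85,x83), (p86,x82), (p86,x83)}
  {p85, p86} × {x81, x82, x83} = {(p85,x81), (p85,x82), (p85,x83), (p86,x81), (p86,x82), (p86,x83)}
  {p84, p85, p86} × {x81, x82, x83} = {(p84,x81), (p84,x82), (p84,x83), (p85,x81), (p85,x82), (p85,x83), (p86,x81), (p86,x82), (p86,x83)}
These 21 distinct sets form the basis B.
Close under arbitrary unions to get τ_{X×Y}; counting gives |τ_{X×Y}| = 70.


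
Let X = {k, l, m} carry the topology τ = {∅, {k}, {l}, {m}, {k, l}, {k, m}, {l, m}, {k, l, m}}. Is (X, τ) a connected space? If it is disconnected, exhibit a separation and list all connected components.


(X, τ) is disconnected; components = [{k}, {l}, {m}].

Find clopen sets (U ∈ τ with X ∖ U ∈ τ):
  U = ∅, X ∖ U = {k, l, m} — both open, so U is clopen.
  U = {k}, X ∖ U = {l, m} — both open, so U is clopen.
  U = {l}, X ∖ U = {k, m} — both open, so U is clopen.
  U = {m}, X ∖ U = {k, l} — both open, so U is clopen.
  U = {k, l}, X ∖ U = {m} — both open, so U is clopen.
  U = {k, m}, X ∖ U = {l} — both open, so U is clopen.
  U = {l, m}, X ∖ U = {k} — both open, so U is clopen.
  U = {k, l, m}, X ∖ U = ∅ — both open, so U is clopen.
Nontrivial clopen(s) exist: e.g. {l}. So (X, τ) is disconnected.
Compute connected components by grouping points that agree on all clopens:
  component: {k}
  component: {l}
  component: {m}


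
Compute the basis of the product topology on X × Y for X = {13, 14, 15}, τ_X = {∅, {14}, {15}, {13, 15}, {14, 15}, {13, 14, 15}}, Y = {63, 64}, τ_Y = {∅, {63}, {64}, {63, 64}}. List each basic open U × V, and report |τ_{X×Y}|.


Basis B = {∅ × ∅, {14} × {63}, {14} × {64}, {15} × {63}, {15} × {64}, {13, 15} × {63}, {13, 15} × {64}, {14} × {63, 64}, {14, 15} × {63}, {14, 15} × {64}, {15} × {63, 64}, {13, 14, 15} × {63}, {13, 14, 15} × {64}, {13, 15} × {63, 64}, {14, 15} × {63, 64}, {13, 14, 15} × {63, 64}}; |τ_{X×Y}| = 36.

Enumerate products U × V with U ∈ τ_X, V ∈ τ_Y (deduplicated):
  ∅ × ∅ = {} (∅)
  {14} × {63} = {(14,63)}
  {14} × {64} = {(14,64)}
  {15} × {63} = {(15,63)}
  {15} × {64} = {(15,64)}
  {13, 15} × {63} = {(13,63), (15,63)}
  {13, 15} × {64} = {(13,64), (15,64)}
  {14} × {63, 64} = {(14,63), (14,64)}
  {14, 15} × {63} = {(14,63), (15,63)}
  {14, 15} × {64} = {(14,64), (15,64)}
  {15} × {63, 64} = {(15,63), (15,64)}
  {13, 14, 15} × {63} = {(13,63), (14,63), (15,63)}
  {13, 14, 15} × {64} = {(13,64), (14,64), (15,64)}
  {13, 15} × {63, 64} = {(13,63), (13,64), (15,63), (15,64)}
  {14, 15} × {63, 64} = {(14,63), (14,64), (15,63), (15,64)}
  {13, 14, 15} × {63, 64} = {(13,63), (13,64), (14,63), (14,64), (15,63), (15,64)}
These 16 distinct sets form the basis B.
Close under arbitrary unions to get τ_{X×Y}; counting gives |τ_{X×Y}| = 36.


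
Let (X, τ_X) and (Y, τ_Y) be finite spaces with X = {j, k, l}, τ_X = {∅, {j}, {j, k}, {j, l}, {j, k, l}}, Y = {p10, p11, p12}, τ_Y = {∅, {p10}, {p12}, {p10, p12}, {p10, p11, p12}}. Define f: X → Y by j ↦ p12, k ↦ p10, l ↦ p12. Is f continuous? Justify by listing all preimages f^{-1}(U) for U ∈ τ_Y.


f is NOT continuous.

Compute f^{-1}(U) for each U ∈ τ_Y:
  U = ∅: f^{-1}(U) = ∅ ∈ τ_X ✓.
  U = {p10}: f^{-1}(U) = {k} ∉ τ_X ✗.
  U = {p12}: f^{-1}(U) = {j, l} ∈ τ_X ✓.
  U = {p10, p12}: f^{-1}(U) = {j, k, l} ∈ τ_X ✓.
  U = {p10, p11, p12}: f^{-1}(U) = {j, k, l} ∈ τ_X ✓.
Found U = {p10} with f^{-1}(U) = {k} not in τ_X. Therefore f is NOT continuous.


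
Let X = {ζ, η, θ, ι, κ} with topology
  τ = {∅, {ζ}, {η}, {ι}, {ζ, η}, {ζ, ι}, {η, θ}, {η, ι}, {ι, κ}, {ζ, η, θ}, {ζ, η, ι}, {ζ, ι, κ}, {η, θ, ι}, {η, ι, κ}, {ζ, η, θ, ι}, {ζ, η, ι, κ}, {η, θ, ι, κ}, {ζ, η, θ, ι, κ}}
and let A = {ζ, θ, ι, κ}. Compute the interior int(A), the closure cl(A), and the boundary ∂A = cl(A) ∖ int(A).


int(A) = {ζ, ι, κ}, cl(A) = {ζ, θ, ι, κ}, ∂A = {θ}.

Closed sets in (X, τ) are complements of opens:
  closed(X, τ) = {∅, {ζ}, {θ}, {κ}, {ζ, θ}, {ζ, κ}, {η, θ}, {θ, κ}, {ι, κ}, {ζ, η, θ}, {ζ, θ, κ}, {ζ, ι, κ}, {η, θ, κ}, {θ, ι, κ}, {ζ, η, θ, κ}, {ζ, θ, ι, κ}, {η, θ, ι, κ}, {ζ, η, θ, ι, κ}}.
int(A) = ⋃ {U ∈ τ : U ⊆ A}. Opens contained in A: ∅, {ζ}, {ι}, {ζ, ι}, {ι, κ}, {ζ, ι, κ}.
Taking the union of these: int(A) = {ζ, ι, κ}.
cl(A) = ⋂ {C closed : A ⊆ C}. Closed sets containing A: {ζ, θ, ι, κ}, {ζ, η, θ, ι, κ}.
Intersecting these: cl(A) = {ζ, θ, ι, κ}.
∂A = cl(A) ∖ int(A) = {ζ, θ, ι, κ} ∖ {ζ, ι, κ} = {θ}.


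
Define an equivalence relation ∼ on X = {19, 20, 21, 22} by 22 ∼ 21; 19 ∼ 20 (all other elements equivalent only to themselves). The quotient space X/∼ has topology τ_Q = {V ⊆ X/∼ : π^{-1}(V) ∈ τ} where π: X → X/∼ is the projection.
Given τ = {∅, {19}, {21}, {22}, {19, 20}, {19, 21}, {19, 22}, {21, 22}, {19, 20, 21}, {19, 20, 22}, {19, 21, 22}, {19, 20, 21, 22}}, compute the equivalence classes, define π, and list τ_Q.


X/∼ = {[19=20], [21=22]}; |τ_Q| = 4.

Equivalence classes: [19=20], [21=22].
Quotient map π: X → X/∼ sends 19 ↦ [19=20], 20 ↦ [19=20], 21 ↦ [21=22], 22 ↦ [21=22].
For each subset V ⊆ X/∼, compute π^{-1}(V) ⊆ X and check whether π^{-1}(V) ∈ τ. V is open in τ_Q iff π^{-1}(V) ∈ τ.
  V = {}: π^{-1}(V) = ∅ ∈ τ ✓.
  V = {[19=20]}: π^{-1}(V) = {19, 20} ∈ τ ✓.
  V = {[21=22]}: π^{-1}(V) = {21, 22} ∈ τ ✓.
  V = {[19=20], [21=22]}: π^{-1}(V) = {19, 20, 21, 22} ∈ τ ✓.
Open sets in the quotient: τ_Q = {{}, {[19=20]}, {[21=22]}, {[19=20], [21=22]}} (4 elements).


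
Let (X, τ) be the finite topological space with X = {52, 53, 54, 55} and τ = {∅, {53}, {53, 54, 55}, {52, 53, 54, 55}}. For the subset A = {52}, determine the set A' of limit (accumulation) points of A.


A' = ∅

For each x ∈ X, list the open sets U ∈ τ with x ∈ U, then check whether U ∩ (A ∖ {x}) ≠ ∅ for every such U.
  x = 52: open {52, 53, 54, 55} ∋ x has {52, 53, 54, 55} ∩ (A ∖ {52}) = ∅, so x is NOT a limit point.
  x = 53: open {53} ∋ x has {53} ∩ (A ∖ {53}) = ∅, so x is NOT a limit point.
  x = 54: open {53, 54, 55} ∋ x has {53, 54, 55} ∩ (A ∖ {54}) = ∅, so x is NOT a limit point.
  x = 55: open {53, 54, 55} ∋ x has {53, 54, 55} ∩ (A ∖ {55}) = ∅, so x is NOT a limit point.
Collecting: A' = ∅.


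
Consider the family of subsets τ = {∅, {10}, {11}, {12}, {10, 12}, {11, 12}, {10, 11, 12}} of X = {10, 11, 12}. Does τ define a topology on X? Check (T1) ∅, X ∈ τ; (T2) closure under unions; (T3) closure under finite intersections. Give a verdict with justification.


τ is NOT a topology on X.

Axiom (T1): ∅ ∈ τ? Yes; X ∈ τ? Yes.
Axiom (T2/T3): check pairwise unions and intersections of members of τ.
Counterexample for (T2): {10} ∪ {11} = {10, 11} ∉ τ. Therefore τ is NOT a topology.


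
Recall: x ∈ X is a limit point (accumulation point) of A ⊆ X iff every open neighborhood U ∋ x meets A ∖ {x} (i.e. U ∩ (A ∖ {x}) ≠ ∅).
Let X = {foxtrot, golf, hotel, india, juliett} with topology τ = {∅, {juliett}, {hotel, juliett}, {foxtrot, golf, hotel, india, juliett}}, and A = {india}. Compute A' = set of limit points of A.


A' = {foxtrot, golf}

For each x ∈ X, list the open sets U ∈ τ with x ∈ U, then check whether U ∩ (A ∖ {x}) ≠ ∅ for every such U.
  x = foxtrot: opens ∋ x are {foxtrot, golf, hotel, india, juliett}; each meets A ∖ {foxtrot}, so x IS a limit point.
  x = golf: opens ∋ x are {foxtrot, golf, hotel, india, juliett}; each meets A ∖ {golf}, so x IS a limit point.
  x = hotel: open {hotel, juliett} ∋ x has {hotel, juliett} ∩ (A ∖ {hotel}) = ∅, so x is NOT a limit point.
  x = india: open {foxtrot, golf, hotel, india, juliett} ∋ x has {foxtrot, golf, hotel, india, juliett} ∩ (A ∖ {india}) = ∅, so x is NOT a limit point.
  x = juliett: open {juliett} ∋ x has {juliett} ∩ (A ∖ {juliett}) = ∅, so x is NOT a limit point.
Collecting: A' = {foxtrot, golf}.
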